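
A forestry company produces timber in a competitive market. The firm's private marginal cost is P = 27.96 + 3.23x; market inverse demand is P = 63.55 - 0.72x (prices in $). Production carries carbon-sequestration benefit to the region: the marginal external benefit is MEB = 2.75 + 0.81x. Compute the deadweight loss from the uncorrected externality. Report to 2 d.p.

DWL = $16.08

Market equilibrium (private): 27.96 + 3.23x = 63.55 - 0.72x → x_m = 9.0101.
Social marginal cost = private MC − MEB = 25.21 + 2.42x.
Set SMC = demand: 25.21 + 2.42x = 63.55 - 0.72x → x* = 12.2102.
The welfare-loss triangle has base |x_m − x*| and height MEB(x_m) (the vertical gap between SMC and demand is zero at x* and MEB at x_m).
DWL = ½ × 3.2001 × 10.0482 = 16.0776.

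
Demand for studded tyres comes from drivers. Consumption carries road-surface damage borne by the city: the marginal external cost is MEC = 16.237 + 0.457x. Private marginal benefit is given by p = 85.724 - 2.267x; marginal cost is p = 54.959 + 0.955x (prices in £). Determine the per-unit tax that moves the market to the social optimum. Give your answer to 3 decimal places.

Social marginal benefit = demand − MEC = 69.487 - 2.724x.
Set SMB = MC: 69.487 - 2.724x = 54.959 + 0.955x → x* = 3.9489.
The Pigouvian tax equals MEC at x*: 16.237 + 0.457×3.9489 = 18.0416.

tax = £18.042 per unit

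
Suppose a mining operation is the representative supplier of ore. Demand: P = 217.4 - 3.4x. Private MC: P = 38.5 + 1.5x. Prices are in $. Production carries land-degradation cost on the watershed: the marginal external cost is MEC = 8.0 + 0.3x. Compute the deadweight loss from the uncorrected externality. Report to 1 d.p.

Market equilibrium (private): 38.5 + 1.5x = 217.4 - 3.4x → x_m = 36.5102.
Social marginal cost = private MC + MEC = 46.5 + 1.8x.
Set SMC = demand: 46.5 + 1.8x = 217.4 - 3.4x → x* = 32.8654.
Height of the DWL triangle at x_m is SMC(x_m) − demand(x_m) = MEC(x_m) = 18.9531.
DWL = ½ × 3.6448 × 18.9531 = 34.5401.

DWL = $34.5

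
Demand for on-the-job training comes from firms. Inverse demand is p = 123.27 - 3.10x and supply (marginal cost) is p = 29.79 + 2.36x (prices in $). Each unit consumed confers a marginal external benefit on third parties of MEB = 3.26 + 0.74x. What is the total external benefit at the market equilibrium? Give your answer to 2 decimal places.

$164.27

Market equilibrium (private): 29.79 + 2.36x = 123.27 - 3.10x → x_m = 17.1209.
Total external benefit = ∫₀^{x_m} (3.26 + 0.74x) dx = 3.26×17.1209 + ½×0.74×17.1209² = 164.2705.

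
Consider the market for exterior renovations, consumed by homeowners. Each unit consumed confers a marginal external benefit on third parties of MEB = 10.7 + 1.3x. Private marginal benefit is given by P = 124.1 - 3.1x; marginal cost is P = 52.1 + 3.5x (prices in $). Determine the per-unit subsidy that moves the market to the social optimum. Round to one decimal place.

subsidy = $31.0 per unit

Social marginal benefit = demand + MEB = 134.8 - 1.8x.
Set SMB = MC: 134.8 - 1.8x = 52.1 + 3.5x → x* = 15.6038.
The Pigouvian subsidy equals MEB at x*: 10.7 + 1.3×15.6038 = 30.9849.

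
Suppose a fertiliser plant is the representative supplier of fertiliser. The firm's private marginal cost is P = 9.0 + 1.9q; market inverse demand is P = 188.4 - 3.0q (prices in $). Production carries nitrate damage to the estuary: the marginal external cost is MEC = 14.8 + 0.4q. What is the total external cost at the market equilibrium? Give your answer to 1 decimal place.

$810.0

Market equilibrium (private): 9.0 + 1.9q = 188.4 - 3.0q → q_m = 36.6122.
Total external cost = ∫₀^{q_m} (14.8 + 0.4q) dq = 14.8×36.6122 + ½×0.4×36.6122² = 809.9512.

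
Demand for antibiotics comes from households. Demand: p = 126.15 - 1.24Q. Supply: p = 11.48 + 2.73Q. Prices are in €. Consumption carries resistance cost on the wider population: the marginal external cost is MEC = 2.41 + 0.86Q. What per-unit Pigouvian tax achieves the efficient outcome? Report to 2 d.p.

tax = €22.40 per unit

Social marginal benefit = demand − MEC = 123.74 - 2.10Q.
Set SMB = MC: 123.74 - 2.10Q = 11.48 + 2.73Q → Q* = 23.2422.
The Pigouvian tax equals MEC at Q*: 2.41 + 0.86×23.2422 = 22.3983.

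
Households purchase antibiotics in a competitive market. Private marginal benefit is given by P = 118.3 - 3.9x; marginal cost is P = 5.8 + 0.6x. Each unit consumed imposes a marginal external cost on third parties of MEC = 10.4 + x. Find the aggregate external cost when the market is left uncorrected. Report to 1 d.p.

572.5

Market equilibrium (private): 5.8 + 0.6x = 118.3 - 3.9x → x_m = 25.0000.
Total external cost = ∫₀^{x_m} (10.4 + 1.0x) dx = 10.4×25.0000 + ½×1.0×25.0000² = 572.5000.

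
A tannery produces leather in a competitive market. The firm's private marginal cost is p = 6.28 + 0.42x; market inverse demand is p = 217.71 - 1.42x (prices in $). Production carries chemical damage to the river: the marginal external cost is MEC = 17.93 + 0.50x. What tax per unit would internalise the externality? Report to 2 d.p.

tax = $59.28 per unit

Social marginal cost = private MC + MEC = 24.21 + 0.92x.
Set SMC = demand: 24.21 + 0.92x = 217.71 - 1.42x → x* = 82.6923.
The Pigouvian tax equals MEC at x*: 17.93 + 0.50×82.6923 = 59.2762.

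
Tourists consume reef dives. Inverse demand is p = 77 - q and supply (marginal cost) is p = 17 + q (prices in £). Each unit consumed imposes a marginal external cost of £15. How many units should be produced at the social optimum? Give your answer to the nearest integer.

q* = 23

Social marginal benefit = demand − MEC = 62 - q.
Set SMB = MC: 62 - q = 17 + q → q* = 22.5000.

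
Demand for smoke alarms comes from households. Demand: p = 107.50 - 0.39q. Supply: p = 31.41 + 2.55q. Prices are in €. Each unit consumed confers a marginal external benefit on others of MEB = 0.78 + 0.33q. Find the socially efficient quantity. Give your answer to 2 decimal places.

Social marginal benefit = demand + MEB = 108.28 - 0.06q.
Set SMB = MC: 108.28 - 0.06q = 31.41 + 2.55q → q* = 29.4521.

q* = 29.45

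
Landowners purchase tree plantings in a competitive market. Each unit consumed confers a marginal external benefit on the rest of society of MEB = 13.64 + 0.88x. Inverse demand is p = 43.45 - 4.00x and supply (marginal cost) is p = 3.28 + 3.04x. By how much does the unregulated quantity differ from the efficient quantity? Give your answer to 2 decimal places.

Market equilibrium (private): 3.28 + 3.04x = 43.45 - 4.00x → x_m = 5.7060.
Social marginal benefit = demand + MEB = 57.09 - 3.12x.
Set SMB = MC: 57.09 - 3.12x = 3.28 + 3.04x → x* = 8.7354.
Gap = |5.7060 − 8.7354| = 3.0294.

3.03 units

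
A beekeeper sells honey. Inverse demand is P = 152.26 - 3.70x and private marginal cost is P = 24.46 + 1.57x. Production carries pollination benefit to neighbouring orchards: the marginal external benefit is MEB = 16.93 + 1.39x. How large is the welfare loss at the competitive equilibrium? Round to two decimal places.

DWL = 330.44

Market equilibrium (private): 24.46 + 1.57x = 152.26 - 3.70x → x_m = 24.2505.
Social marginal cost = private MC − MEB = 7.53 + 0.18x.
Set SMC = demand: 7.53 + 0.18x = 152.26 - 3.70x → x* = 37.3015.
The loss is the area between SMC and demand from x* to x_m; with linear curves that's a triangle of height MEB(x_m).
DWL = ½ × 13.0510 × 50.6382 = 330.4396.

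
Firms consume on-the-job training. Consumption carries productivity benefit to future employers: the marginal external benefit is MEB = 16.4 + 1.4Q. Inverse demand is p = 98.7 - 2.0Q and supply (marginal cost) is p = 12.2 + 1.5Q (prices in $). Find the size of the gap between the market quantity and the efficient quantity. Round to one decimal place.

24.3 units

Market equilibrium (private): 12.2 + 1.5Q = 98.7 - 2.0Q → Q_m = 24.7143.
Social marginal benefit = demand + MEB = 115.1 - 0.6Q.
Set SMB = MC: 115.1 - 0.6Q = 12.2 + 1.5Q → Q* = 49.0000.
Gap = |24.7143 − 49.0000| = 24.2857.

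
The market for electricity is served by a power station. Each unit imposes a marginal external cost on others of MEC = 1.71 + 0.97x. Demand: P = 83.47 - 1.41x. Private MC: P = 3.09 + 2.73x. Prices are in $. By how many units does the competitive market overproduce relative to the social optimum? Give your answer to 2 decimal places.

4.02 units

Market equilibrium (private): 3.09 + 2.73x = 83.47 - 1.41x → x_m = 19.4155.
Social marginal cost = private MC + MEC = 4.80 + 3.70x.
Set SMC = demand: 4.80 + 3.70x = 83.47 - 1.41x → x* = 15.3953.
Gap = |19.4155 − 15.3953| = 4.0202.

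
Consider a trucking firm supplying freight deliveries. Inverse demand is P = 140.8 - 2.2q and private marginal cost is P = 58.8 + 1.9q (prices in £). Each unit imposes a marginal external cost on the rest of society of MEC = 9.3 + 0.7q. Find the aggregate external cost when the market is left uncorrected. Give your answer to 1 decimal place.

£326.0

Market equilibrium (private): 58.8 + 1.9q = 140.8 - 2.2q → q_m = 20.0000.
Total external cost = ∫₀^{q_m} (9.3 + 0.7q) dq = 9.3×20.0000 + ½×0.7×20.0000² = 326.0000.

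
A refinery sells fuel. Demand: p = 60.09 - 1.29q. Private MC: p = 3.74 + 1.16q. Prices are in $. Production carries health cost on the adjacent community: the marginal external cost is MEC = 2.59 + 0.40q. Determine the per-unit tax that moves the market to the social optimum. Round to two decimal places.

tax = $10.14 per unit

Social marginal cost = private MC + MEC = 6.33 + 1.56q.
Set SMC = demand: 6.33 + 1.56q = 60.09 - 1.29q → q* = 18.8632.
The Pigouvian tax equals MEC at q*: 2.59 + 0.40×18.8632 = 10.1353.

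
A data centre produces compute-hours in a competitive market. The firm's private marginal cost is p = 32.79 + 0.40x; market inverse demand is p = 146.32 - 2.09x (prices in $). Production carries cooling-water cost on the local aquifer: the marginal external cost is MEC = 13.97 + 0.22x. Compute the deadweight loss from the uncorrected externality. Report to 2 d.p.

Market equilibrium (private): 32.79 + 0.40x = 146.32 - 2.09x → x_m = 45.5944.
Social marginal cost = private MC + MEC = 46.76 + 0.62x.
Set SMC = demand: 46.76 + 0.62x = 146.32 - 2.09x → x* = 36.7380.
The loss is the area between SMC and demand from x* to x_m; with linear curves that's a triangle of height MEC(x_m).
DWL = ½ × 8.8564 × 24.0008 = 106.2803.

DWL = $106.28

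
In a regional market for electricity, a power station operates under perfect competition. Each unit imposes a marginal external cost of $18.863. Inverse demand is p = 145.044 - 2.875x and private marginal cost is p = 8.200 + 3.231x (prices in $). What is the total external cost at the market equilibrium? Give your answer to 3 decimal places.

$422.746

Market equilibrium (private): 8.200 + 3.231x = 145.044 - 2.875x → x_m = 22.4114.
Total external cost = MEC × x_m = 18.863 × 22.4114 = 422.7462.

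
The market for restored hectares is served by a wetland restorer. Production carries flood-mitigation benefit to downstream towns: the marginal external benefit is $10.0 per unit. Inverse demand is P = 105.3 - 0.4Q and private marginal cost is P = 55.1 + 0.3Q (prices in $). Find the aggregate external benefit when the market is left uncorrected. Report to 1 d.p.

Market equilibrium (private): 55.1 + 0.3Q = 105.3 - 0.4Q → Q_m = 71.7143.
Total external benefit = MEB × Q_m = 10.0 × 71.7143 = 717.1430.

$717.1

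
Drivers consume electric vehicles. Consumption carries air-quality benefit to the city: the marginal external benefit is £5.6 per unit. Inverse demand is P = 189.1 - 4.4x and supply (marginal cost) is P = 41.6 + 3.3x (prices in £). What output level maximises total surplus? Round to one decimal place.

x* = 19.9

Social marginal benefit = demand + MEB = 194.7 - 4.4x.
Set SMB = MC: 194.7 - 4.4x = 41.6 + 3.3x → x* = 19.8831.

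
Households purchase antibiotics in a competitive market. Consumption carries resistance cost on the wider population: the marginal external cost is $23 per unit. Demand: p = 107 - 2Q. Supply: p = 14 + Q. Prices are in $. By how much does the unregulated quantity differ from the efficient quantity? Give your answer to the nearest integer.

Market equilibrium (private): 14 + Q = 107 - 2Q → Q_m = 31.0000.
Social marginal benefit = demand − MEC = 84 - 2Q.
Set SMB = MC: 84 - 2Q = 14 + Q → Q* = 23.3333.
Gap = |31.0000 − 23.3333| = 7.6667.

8 units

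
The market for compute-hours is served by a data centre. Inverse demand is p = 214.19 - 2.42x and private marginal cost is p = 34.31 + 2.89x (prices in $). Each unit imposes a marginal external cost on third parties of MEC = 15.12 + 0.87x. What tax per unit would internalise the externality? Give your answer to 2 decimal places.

tax = $38.31 per unit

Social marginal cost = private MC + MEC = 49.43 + 3.76x.
Set SMC = demand: 49.43 + 3.76x = 214.19 - 2.42x → x* = 26.6602.
The Pigouvian tax equals MEC at x*: 15.12 + 0.87×26.6602 = 38.3144.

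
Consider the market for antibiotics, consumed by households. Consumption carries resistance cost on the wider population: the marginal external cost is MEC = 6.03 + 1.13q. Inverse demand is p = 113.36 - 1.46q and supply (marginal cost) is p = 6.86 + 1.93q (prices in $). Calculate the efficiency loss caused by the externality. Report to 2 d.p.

DWL = $190.79

Market equilibrium (private): 6.86 + 1.93q = 113.36 - 1.46q → q_m = 31.4159.
Social marginal benefit = demand − MEC = 107.33 - 2.59q.
Set SMB = MC: 107.33 - 2.59q = 6.86 + 1.93q → q* = 22.2279.
Height of the DWL triangle at q_m is MC(q_m) − SMB(q_m) = MEC(q_m) = 41.5300.
DWL = ½ × 9.1880 × 41.5300 = 190.7888.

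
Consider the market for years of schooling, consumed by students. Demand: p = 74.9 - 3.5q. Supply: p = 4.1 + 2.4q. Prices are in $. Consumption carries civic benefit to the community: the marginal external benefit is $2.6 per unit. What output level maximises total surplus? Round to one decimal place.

q* = 12.4

Social marginal benefit = demand + MEB = 77.5 - 3.5q.
Set SMB = MC: 77.5 - 3.5q = 4.1 + 2.4q → q* = 12.4407.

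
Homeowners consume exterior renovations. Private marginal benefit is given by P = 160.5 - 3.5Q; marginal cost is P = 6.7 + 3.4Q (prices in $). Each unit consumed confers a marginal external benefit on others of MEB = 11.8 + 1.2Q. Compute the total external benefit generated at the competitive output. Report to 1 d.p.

Market equilibrium (private): 6.7 + 3.4Q = 160.5 - 3.5Q → Q_m = 22.2899.
Total external benefit = ∫₀^{Q_m} (11.8 + 1.2Q) dQ = 11.8×22.2899 + ½×1.2×22.2899² = 561.1246.

$561.1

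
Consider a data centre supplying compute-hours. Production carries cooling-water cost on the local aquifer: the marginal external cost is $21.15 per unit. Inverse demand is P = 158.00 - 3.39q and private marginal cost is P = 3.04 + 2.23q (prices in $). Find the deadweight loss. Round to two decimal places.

DWL = $39.80

Market equilibrium (private): 3.04 + 2.23q = 158.00 - 3.39q → q_m = 27.5730.
Social marginal cost = private MC + MEC = 24.19 + 2.23q.
Set SMC = demand: 24.19 + 2.23q = 158.00 - 3.39q → q* = 23.8096.
The loss is the area between SMC and demand from q* to q_m; with linear curves that's a triangle of height MEC(q_m).
DWL = ½ × 3.7634 × 21.1500 = 39.7980.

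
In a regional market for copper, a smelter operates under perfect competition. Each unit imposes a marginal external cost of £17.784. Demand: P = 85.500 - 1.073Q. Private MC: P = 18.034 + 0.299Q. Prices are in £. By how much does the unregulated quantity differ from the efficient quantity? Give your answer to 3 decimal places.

12.962 units

Market equilibrium (private): 18.034 + 0.299Q = 85.500 - 1.073Q → Q_m = 49.1735.
Social marginal cost = private MC + MEC = 35.818 + 0.299Q.
Set SMC = demand: 35.818 + 0.299Q = 85.500 - 1.073Q → Q* = 36.2114.
Gap = |49.1735 − 36.2114| = 12.9621.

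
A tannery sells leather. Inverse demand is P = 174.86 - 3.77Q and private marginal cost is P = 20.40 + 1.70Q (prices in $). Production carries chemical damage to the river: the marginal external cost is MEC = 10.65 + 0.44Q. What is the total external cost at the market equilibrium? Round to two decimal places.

Market equilibrium (private): 20.40 + 1.70Q = 174.86 - 3.77Q → Q_m = 28.2377.
Total external cost = ∫₀^{Q_m} (10.65 + 0.44Q) dQ = 10.65×28.2377 + ½×0.44×28.2377² = 476.1524.

$476.15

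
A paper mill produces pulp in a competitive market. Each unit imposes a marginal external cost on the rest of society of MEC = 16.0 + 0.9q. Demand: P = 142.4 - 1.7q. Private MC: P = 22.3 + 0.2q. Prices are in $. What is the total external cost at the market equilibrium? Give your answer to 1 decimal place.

$2809.4

Market equilibrium (private): 22.3 + 0.2q = 142.4 - 1.7q → q_m = 63.2105.
Total external cost = ∫₀^{q_m} (16.0 + 0.9q) dq = 16.0×63.2105 + ½×0.9×63.2105² = 2809.3733.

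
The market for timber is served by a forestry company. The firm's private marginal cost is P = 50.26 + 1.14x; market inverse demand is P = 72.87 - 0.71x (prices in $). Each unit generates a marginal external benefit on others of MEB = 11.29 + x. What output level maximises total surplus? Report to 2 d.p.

Social marginal cost = private MC − MEB = 38.97 + 0.14x.
Set SMC = demand: 38.97 + 0.14x = 72.87 - 0.71x → x* = 39.8824.

x* = 39.88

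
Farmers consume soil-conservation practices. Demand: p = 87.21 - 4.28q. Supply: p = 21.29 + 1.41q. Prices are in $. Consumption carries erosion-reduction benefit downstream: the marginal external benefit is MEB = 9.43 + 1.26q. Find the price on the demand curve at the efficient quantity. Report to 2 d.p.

Social marginal benefit = demand + MEB = 96.64 - 3.02q.
Set SMB = MC: 96.64 - 3.02q = 21.29 + 1.41q → q* = 17.0090.
Consumer price on the demand curve at q*: 87.21 − 4.28×17.0090 = 14.4115.

P = $14.41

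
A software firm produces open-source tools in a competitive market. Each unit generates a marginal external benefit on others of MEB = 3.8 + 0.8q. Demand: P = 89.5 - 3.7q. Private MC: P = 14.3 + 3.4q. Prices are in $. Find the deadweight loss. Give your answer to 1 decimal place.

DWL = $12.0

Market equilibrium (private): 14.3 + 3.4q = 89.5 - 3.7q → q_m = 10.5915.
Social marginal cost = private MC − MEB = 10.5 + 2.6q.
Set SMC = demand: 10.5 + 2.6q = 89.5 - 3.7q → q* = 12.5397.
Between q* and q_m the wedge demand − SMC runs linearly from 0 to MEB(q_m), so the loss is a triangle.
DWL = ½ × 1.9482 × 12.2732 = 11.9553.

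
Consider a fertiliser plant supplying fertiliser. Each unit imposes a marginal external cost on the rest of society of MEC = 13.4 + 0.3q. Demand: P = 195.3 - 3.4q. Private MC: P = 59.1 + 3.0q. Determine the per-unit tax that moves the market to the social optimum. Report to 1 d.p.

Social marginal cost = private MC + MEC = 72.5 + 3.3q.
Set SMC = demand: 72.5 + 3.3q = 195.3 - 3.4q → q* = 18.3284.
The Pigouvian tax equals MEC at q*: 13.4 + 0.3×18.3284 = 18.8985.

tax = 18.9 per unit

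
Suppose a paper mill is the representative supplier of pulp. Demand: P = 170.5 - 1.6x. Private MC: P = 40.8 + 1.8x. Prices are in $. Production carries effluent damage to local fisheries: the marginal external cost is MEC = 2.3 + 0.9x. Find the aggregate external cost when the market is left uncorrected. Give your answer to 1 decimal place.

$742.6

Market equilibrium (private): 40.8 + 1.8x = 170.5 - 1.6x → x_m = 38.1471.
Total external cost = ∫₀^{x_m} (2.3 + 0.9x) dx = 2.3×38.1471 + ½×0.9×38.1471² = 742.5789.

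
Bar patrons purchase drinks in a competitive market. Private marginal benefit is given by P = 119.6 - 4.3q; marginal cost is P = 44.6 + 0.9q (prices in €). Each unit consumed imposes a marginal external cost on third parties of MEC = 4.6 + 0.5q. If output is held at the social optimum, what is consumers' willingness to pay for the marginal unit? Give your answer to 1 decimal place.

Social marginal benefit = demand − MEC = 115.0 - 4.8q.
Set SMB = MC: 115.0 - 4.8q = 44.6 + 0.9q → q* = 12.3509.
Consumer price on the demand curve at q*: 119.6 − 4.3×12.3509 = 66.4911.

P = €66.5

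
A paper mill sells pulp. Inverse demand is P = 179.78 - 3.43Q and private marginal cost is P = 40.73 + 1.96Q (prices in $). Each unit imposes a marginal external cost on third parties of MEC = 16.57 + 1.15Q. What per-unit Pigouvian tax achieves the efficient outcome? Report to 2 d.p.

Social marginal cost = private MC + MEC = 57.30 + 3.11Q.
Set SMC = demand: 57.30 + 3.11Q = 179.78 - 3.43Q → Q* = 18.7278.
The Pigouvian tax equals MEC at Q*: 16.57 + 1.15×18.7278 = 38.1070.

tax = $38.11 per unit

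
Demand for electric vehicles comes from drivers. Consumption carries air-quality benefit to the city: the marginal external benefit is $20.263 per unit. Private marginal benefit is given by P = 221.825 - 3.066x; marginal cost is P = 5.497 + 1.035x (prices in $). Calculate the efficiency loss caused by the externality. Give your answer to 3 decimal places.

DWL = $50.060

Market equilibrium (private): 5.497 + 1.035x = 221.825 - 3.066x → x_m = 52.7501.
Social marginal benefit = demand + MEB = 242.088 - 3.066x.
Set SMB = MC: 242.088 - 3.066x = 5.497 + 1.035x → x* = 57.6911.
The loss is the area between SMB and MC from x* to x_m; with linear curves that's a triangle of height MEB(x_m).
DWL = ½ × 4.9410 × 20.2630 = 50.0597.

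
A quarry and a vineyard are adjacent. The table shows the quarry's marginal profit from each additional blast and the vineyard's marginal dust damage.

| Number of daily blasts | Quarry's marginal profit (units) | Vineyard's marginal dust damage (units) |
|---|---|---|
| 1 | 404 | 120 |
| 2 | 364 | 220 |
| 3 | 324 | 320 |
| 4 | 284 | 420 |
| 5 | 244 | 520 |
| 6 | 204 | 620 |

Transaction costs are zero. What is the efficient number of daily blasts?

3

Bargaining reaches the level where marginal profit last exceeds marginal dust damage.
That holds through level 3 (324 ≥ 320) but not at 4 (284 < 420).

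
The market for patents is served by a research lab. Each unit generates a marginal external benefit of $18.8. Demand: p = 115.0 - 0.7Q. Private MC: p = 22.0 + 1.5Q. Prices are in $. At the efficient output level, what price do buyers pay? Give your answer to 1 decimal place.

P = $79.4

Social marginal cost = private MC − MEB = 3.2 + 1.5Q.
Set SMC = demand: 3.2 + 1.5Q = 115.0 - 0.7Q → Q* = 50.8182.
Consumer price on the demand curve at Q*: 115.0 − 0.7×50.8182 = 79.4273.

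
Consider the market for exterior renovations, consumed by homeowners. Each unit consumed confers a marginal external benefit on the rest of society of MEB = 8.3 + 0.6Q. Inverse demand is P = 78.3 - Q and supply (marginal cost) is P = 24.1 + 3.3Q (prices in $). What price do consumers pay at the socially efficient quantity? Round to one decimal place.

Social marginal benefit = demand + MEB = 86.6 - 0.4Q.
Set SMB = MC: 86.6 - 0.4Q = 24.1 + 3.3Q → Q* = 16.8919.
Consumer price on the demand curve at Q*: 78.3 − 1.0×16.8919 = 61.4081.

P = $61.4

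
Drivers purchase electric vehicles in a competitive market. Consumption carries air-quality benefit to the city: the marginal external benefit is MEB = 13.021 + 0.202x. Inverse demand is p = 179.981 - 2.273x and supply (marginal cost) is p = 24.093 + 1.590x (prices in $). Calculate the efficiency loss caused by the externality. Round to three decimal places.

Market equilibrium (private): 24.093 + 1.590x = 179.981 - 2.273x → x_m = 40.3541.
Social marginal benefit = demand + MEB = 193.002 - 2.071x.
Set SMB = MC: 193.002 - 2.071x = 24.093 + 1.590x → x* = 46.1374.
Height of the DWL triangle at x_m is SMB(x_m) − MC(x_m) = MEB(x_m) = 21.1725.
DWL = ½ × 5.7833 × 21.1725 = 61.2235.

DWL = $61.223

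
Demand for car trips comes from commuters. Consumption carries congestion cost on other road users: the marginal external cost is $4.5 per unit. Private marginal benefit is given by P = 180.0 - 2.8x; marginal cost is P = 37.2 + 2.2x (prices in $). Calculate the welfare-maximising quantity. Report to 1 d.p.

x* = 27.7

Social marginal benefit = demand − MEC = 175.5 - 2.8x.
Set SMB = MC: 175.5 - 2.8x = 37.2 + 2.2x → x* = 27.6600.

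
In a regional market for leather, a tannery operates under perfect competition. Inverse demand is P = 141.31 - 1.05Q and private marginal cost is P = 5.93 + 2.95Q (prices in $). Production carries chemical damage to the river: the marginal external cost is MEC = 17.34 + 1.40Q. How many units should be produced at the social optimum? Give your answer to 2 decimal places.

Social marginal cost = private MC + MEC = 23.27 + 4.35Q.
Set SMC = demand: 23.27 + 4.35Q = 141.31 - 1.05Q → Q* = 21.8593.

Q* = 21.86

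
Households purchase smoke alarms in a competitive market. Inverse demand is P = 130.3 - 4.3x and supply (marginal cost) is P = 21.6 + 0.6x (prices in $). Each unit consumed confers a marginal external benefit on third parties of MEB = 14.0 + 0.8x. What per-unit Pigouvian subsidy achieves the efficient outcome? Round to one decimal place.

subsidy = $37.9 per unit

Social marginal benefit = demand + MEB = 144.3 - 3.5x.
Set SMB = MC: 144.3 - 3.5x = 21.6 + 0.6x → x* = 29.9268.
The Pigouvian subsidy equals MEB at x*: 14.0 + 0.8×29.9268 = 37.9414.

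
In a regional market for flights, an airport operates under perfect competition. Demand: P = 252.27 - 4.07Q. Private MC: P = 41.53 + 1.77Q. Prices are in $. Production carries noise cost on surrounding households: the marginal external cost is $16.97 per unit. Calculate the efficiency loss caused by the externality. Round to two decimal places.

Market equilibrium (private): 41.53 + 1.77Q = 252.27 - 4.07Q → Q_m = 36.0856.
Social marginal cost = private MC + MEC = 58.50 + 1.77Q.
Set SMC = demand: 58.50 + 1.77Q = 252.27 - 4.07Q → Q* = 33.1798.
Height of the DWL triangle at Q_m is SMC(Q_m) − demand(Q_m) = MEC(Q_m) = 16.9700.
DWL = ½ × 2.9058 × 16.9700 = 24.6557.

DWL = $24.66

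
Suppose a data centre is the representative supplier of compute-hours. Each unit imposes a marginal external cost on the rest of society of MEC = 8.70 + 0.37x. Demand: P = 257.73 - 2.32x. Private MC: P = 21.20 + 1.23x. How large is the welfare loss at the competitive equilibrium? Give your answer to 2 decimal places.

Market equilibrium (private): 21.20 + 1.23x = 257.73 - 2.32x → x_m = 66.6282.
Social marginal cost = private MC + MEC = 29.90 + 1.60x.
Set SMC = demand: 29.90 + 1.60x = 257.73 - 2.32x → x* = 58.1199.
Between x* and x_m the wedge SMC − demand runs linearly from 0 to MEC(x_m), so the loss is a triangle.
DWL = ½ × 8.5083 × 33.3524 = 141.8861.

DWL = 141.89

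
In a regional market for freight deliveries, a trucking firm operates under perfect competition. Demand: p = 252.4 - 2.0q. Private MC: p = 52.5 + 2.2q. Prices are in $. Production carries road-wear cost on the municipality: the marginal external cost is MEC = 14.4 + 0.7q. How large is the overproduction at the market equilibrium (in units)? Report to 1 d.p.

Market equilibrium (private): 52.5 + 2.2q = 252.4 - 2.0q → q_m = 47.5952.
Social marginal cost = private MC + MEC = 66.9 + 2.9q.
Set SMC = demand: 66.9 + 2.9q = 252.4 - 2.0q → q* = 37.8571.
Gap = |47.5952 − 37.8571| = 9.7381.

9.7 units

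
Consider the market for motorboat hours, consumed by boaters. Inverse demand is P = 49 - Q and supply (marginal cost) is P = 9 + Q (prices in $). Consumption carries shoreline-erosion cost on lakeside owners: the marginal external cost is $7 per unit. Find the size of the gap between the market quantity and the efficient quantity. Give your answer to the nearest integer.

4 units

Market equilibrium (private): 9 + Q = 49 - Q → Q_m = 20.0000.
Social marginal benefit = demand − MEC = 42 - Q.
Set SMB = MC: 42 - Q = 9 + Q → Q* = 16.5000.
Gap = |20.0000 − 16.5000| = 3.5000.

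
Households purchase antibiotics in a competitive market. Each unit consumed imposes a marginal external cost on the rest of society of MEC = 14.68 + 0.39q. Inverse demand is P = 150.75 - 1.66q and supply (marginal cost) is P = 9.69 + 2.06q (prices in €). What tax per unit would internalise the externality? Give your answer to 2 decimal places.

Social marginal benefit = demand − MEC = 136.07 - 2.05q.
Set SMB = MC: 136.07 - 2.05q = 9.69 + 2.06q → q* = 30.7494.
The Pigouvian tax equals MEC at q*: 14.68 + 0.39×30.7494 = 26.6723.

tax = €26.67 per unit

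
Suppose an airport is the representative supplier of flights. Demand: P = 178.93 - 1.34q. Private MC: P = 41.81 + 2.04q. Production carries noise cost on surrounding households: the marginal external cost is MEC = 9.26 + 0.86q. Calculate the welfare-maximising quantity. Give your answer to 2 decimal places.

Social marginal cost = private MC + MEC = 51.07 + 2.90q.
Set SMC = demand: 51.07 + 2.90q = 178.93 - 1.34q → q* = 30.1557.

q* = 30.16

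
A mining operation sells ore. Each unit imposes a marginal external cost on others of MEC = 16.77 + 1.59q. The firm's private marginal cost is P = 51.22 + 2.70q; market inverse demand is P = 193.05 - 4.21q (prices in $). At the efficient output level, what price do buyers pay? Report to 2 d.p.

Social marginal cost = private MC + MEC = 67.99 + 4.29q.
Set SMC = demand: 67.99 + 4.29q = 193.05 - 4.21q → q* = 14.7129.
Consumer price on the demand curve at q*: 193.05 − 4.21×14.7129 = 131.1087.

P = $131.11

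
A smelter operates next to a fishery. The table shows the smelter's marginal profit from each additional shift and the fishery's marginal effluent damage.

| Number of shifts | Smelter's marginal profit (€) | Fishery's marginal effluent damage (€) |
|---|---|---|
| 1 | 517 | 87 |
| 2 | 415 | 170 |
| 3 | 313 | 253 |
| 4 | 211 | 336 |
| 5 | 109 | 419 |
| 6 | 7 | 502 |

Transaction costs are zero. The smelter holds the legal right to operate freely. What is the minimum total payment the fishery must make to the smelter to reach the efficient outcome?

€327

Left alone the smelter would choose level 6 (marginal profit stays positive).
Efficient level: k* = 3 (marginal profit ≥ marginal effluent damage through 3).
The fishery must at least cover the smelter's forgone profit from cutting 6→3: 211 + 109 + 7 = 327.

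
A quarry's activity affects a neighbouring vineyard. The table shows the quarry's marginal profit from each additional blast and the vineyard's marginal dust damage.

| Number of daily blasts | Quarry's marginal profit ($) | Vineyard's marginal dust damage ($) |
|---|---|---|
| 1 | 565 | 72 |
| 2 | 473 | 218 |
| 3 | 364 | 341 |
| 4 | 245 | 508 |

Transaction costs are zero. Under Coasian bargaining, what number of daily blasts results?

Bargaining reaches the level where marginal profit last exceeds marginal dust damage.
That holds through level 3 (364 ≥ 341) but not at 4 (245 < 508).

3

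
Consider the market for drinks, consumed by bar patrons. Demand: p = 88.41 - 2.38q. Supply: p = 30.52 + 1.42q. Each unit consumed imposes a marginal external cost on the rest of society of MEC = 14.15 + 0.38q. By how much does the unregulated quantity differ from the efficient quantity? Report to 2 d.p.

Market equilibrium (private): 30.52 + 1.42q = 88.41 - 2.38q → q_m = 15.2342.
Social marginal benefit = demand − MEC = 74.26 - 2.76q.
Set SMB = MC: 74.26 - 2.76q = 30.52 + 1.42q → q* = 10.4641.
Gap = |15.2342 − 10.4641| = 4.7701.

4.77 units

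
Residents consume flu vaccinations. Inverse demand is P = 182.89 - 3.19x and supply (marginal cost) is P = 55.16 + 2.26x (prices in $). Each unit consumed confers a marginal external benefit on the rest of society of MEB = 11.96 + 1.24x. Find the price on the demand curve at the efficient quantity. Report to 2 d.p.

Social marginal benefit = demand + MEB = 194.85 - 1.95x.
Set SMB = MC: 194.85 - 1.95x = 55.16 + 2.26x → x* = 33.1805.
Consumer price on the demand curve at x*: 182.89 − 3.19×33.1805 = 77.0442.

P = $77.04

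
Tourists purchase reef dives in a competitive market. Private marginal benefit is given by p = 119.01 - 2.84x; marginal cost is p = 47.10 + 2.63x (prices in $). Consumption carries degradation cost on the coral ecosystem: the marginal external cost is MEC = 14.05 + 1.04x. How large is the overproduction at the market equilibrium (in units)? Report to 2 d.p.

4.26 units

Market equilibrium (private): 47.10 + 2.63x = 119.01 - 2.84x → x_m = 13.1463.
Social marginal benefit = demand − MEC = 104.96 - 3.88x.
Set SMB = MC: 104.96 - 3.88x = 47.10 + 2.63x → x* = 8.8879.
Gap = |13.1463 − 8.8879| = 4.2584.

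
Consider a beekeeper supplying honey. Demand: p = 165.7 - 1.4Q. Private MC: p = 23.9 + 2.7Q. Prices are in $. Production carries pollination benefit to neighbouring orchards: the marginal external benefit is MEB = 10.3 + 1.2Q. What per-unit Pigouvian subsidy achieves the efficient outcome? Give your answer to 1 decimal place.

Social marginal cost = private MC − MEB = 13.6 + 1.5Q.
Set SMC = demand: 13.6 + 1.5Q = 165.7 - 1.4Q → Q* = 52.4483.
The Pigouvian subsidy equals MEB at Q*: 10.3 + 1.2×52.4483 = 73.2380.

subsidy = $73.2 per unit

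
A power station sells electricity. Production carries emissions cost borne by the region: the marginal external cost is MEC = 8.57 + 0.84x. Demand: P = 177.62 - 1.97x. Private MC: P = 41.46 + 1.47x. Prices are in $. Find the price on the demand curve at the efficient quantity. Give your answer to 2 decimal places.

P = $118.89

Social marginal cost = private MC + MEC = 50.03 + 2.31x.
Set SMC = demand: 50.03 + 2.31x = 177.62 - 1.97x → x* = 29.8107.
Consumer price on the demand curve at x*: 177.62 − 1.97×29.8107 = 118.8929.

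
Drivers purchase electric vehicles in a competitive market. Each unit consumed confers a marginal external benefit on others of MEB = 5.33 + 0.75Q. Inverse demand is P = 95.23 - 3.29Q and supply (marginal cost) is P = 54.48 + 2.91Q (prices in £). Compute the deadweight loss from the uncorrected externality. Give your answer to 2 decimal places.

DWL = £9.66

Market equilibrium (private): 54.48 + 2.91Q = 95.23 - 3.29Q → Q_m = 6.5726.
Social marginal benefit = demand + MEB = 100.56 - 2.54Q.
Set SMB = MC: 100.56 - 2.54Q = 54.48 + 2.91Q → Q* = 8.4550.
Height of the DWL triangle at Q_m is SMB(Q_m) − MC(Q_m) = MEB(Q_m) = 10.2594.
DWL = ½ × 1.8824 × 10.2594 = 9.6561.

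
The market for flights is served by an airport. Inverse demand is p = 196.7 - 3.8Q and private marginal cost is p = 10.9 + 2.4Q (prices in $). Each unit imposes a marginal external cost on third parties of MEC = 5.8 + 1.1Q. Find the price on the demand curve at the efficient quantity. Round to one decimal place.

Social marginal cost = private MC + MEC = 16.7 + 3.5Q.
Set SMC = demand: 16.7 + 3.5Q = 196.7 - 3.8Q → Q* = 24.6575.
Consumer price on the demand curve at Q*: 196.7 − 3.8×24.6575 = 103.0015.

P = $103.0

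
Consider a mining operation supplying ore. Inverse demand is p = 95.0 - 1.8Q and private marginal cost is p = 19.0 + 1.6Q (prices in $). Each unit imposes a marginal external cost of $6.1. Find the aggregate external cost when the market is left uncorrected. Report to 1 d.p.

Market equilibrium (private): 19.0 + 1.6Q = 95.0 - 1.8Q → Q_m = 22.3529.
Total external cost = MEC × Q_m = 6.1 × 22.3529 = 136.3527.

$136.4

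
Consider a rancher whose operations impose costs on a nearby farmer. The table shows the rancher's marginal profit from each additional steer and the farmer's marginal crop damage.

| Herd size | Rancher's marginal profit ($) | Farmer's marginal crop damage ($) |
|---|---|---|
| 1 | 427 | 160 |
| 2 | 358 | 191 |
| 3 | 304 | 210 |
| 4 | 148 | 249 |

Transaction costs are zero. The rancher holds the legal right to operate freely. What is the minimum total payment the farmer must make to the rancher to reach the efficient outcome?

$148

Left alone the rancher would choose level 4 (marginal profit stays positive).
Efficient level: k* = 3 (marginal profit ≥ marginal crop damage through 3).
The farmer must at least cover the rancher's forgone profit from cutting 4→3: 148 = 148.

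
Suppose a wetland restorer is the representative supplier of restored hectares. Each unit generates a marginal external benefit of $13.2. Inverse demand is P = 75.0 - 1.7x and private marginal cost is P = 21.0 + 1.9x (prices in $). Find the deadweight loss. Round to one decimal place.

DWL = $24.2

Market equilibrium (private): 21.0 + 1.9x = 75.0 - 1.7x → x_m = 15.0000.
Social marginal cost = private MC − MEB = 7.8 + 1.9x.
Set SMC = demand: 7.8 + 1.9x = 75.0 - 1.7x → x* = 18.6667.
The welfare-loss triangle has base |x_m − x*| and height MEB(x_m) (the vertical gap between SMC and demand is zero at x* and MEB at x_m).
DWL = ½ × 3.6667 × 13.2000 = 24.2002.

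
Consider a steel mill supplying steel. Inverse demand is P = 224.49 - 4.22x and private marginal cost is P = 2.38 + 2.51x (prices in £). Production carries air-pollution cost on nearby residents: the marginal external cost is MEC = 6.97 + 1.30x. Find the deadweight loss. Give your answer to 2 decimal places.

Market equilibrium (private): 2.38 + 2.51x = 224.49 - 4.22x → x_m = 33.0030.
Social marginal cost = private MC + MEC = 9.35 + 3.81x.
Set SMC = demand: 9.35 + 3.81x = 224.49 - 4.22x → x* = 26.7920.
Between x* and x_m the wedge SMC − demand runs linearly from 0 to MEC(x_m), so the loss is a triangle.
DWL = ½ × 6.2110 × 49.8739 = 154.8834.

DWL = £154.88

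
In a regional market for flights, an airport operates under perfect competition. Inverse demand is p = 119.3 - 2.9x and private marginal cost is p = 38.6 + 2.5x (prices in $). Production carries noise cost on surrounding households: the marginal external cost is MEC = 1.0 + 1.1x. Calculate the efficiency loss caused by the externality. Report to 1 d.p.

Market equilibrium (private): 38.6 + 2.5x = 119.3 - 2.9x → x_m = 14.9444.
Social marginal cost = private MC + MEC = 39.6 + 3.6x.
Set SMC = demand: 39.6 + 3.6x = 119.3 - 2.9x → x* = 12.2615.
Between x* and x_m the wedge SMC − demand runs linearly from 0 to MEC(x_m), so the loss is a triangle.
DWL = ½ × 2.6829 × 17.4389 = 23.3934.

DWL = $23.4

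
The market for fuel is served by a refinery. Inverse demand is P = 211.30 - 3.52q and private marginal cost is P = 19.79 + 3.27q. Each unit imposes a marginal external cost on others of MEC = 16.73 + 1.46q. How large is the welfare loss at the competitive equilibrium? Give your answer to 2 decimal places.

Market equilibrium (private): 19.79 + 3.27q = 211.30 - 3.52q → q_m = 28.2047.
Social marginal cost = private MC + MEC = 36.52 + 4.73q.
Set SMC = demand: 36.52 + 4.73q = 211.30 - 3.52q → q* = 21.1855.
The loss is the area between SMC and demand from q* to q_m; with linear curves that's a triangle of height MEC(q_m).
DWL = ½ × 7.0192 × 57.9089 = 203.2371.

DWL = 203.24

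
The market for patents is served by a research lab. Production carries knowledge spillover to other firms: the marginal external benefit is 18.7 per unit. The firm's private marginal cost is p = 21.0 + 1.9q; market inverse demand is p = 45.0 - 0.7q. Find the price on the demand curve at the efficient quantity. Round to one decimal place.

P = 33.5

Social marginal cost = private MC − MEB = 2.3 + 1.9q.
Set SMC = demand: 2.3 + 1.9q = 45.0 - 0.7q → q* = 16.4231.
Consumer price on the demand curve at q*: 45.0 − 0.7×16.4231 = 33.5038.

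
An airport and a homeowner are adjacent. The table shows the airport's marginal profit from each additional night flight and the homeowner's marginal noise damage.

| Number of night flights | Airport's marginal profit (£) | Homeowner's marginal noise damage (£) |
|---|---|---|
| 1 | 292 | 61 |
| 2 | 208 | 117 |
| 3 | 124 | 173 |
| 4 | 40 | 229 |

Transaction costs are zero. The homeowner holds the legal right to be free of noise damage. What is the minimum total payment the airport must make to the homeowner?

£178

Efficient level: marginal profit ≥ marginal noise damage through level 2, so k* = 2.
With the homeowner holding the right, the airport must at least compensate total damage at k*: 61 + 117 = 178.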